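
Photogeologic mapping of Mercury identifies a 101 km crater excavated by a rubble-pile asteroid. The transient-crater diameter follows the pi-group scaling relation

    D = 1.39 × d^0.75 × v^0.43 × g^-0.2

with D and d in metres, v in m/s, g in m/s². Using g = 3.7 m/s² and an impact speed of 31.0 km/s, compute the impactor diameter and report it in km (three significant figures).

d ≈ 11.4 km

Rearranging for d: d = [D / (1.39 · 31000^0.43 · 3.7^-0.2)]^(1/0.75).
D = 101000 m.
31000^0.43 = 85.37
3.7^-0.2 = 0.7698
Denominator = 1.39 × 85.37 × 0.7698 = 91.35
D / 91.35 = 101000 / 91.35 = 1106
d = 1106^(1/0.75) = 1106^1.3333 = 11435 m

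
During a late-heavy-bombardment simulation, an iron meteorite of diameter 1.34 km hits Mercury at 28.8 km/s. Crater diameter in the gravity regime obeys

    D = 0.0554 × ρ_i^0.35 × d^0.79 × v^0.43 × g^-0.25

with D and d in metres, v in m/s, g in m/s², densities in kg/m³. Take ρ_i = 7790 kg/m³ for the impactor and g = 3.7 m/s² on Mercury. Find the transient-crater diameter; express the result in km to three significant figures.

In SI units: d = 1340 m, v = 28800 m/s.
ρ_i^0.35 = 7790^0.35 = 23.02
d^0.79 = 1340^0.79 = 295.4
v^0.43 = 28800^0.43 = 82.71
g^-0.25 = 3.7^-0.25 = 0.7210
D = 0.0554 × 23.02 × 295.4 × 82.71 × 0.7210 = 22466 m
   = 22.47 km

D ≈ 22.5 km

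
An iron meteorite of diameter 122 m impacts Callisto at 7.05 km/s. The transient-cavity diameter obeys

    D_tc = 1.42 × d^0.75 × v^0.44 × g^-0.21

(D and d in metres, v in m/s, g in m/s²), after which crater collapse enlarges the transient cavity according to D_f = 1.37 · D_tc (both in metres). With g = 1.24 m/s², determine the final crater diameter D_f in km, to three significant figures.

D_f ≈ 3.37 km

v = 7050 m/s.
d^0.75 = 122^0.75 = 36.71
v^0.44 = 7050^0.44 = 49.34
g^-0.21 = 1.24^-0.21 = 0.9558
D_tc = 1.42 × 36.71 × 49.34 × 0.9558 = 2458 m
D_f = 1.37 × 2458 = 3367 m
     = 3.367 km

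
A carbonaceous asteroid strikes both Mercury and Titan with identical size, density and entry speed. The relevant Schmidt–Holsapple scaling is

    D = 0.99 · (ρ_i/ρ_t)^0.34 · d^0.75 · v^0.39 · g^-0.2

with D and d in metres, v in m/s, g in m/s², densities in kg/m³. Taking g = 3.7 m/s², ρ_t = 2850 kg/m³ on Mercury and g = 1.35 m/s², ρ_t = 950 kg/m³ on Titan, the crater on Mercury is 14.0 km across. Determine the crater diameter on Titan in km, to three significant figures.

D ≈ 24.9 km

The impactor-only factors (d, v, ρ_i) cancel in the ratio, leaving D_Titan/D_Mercury = (g_Titan/g_Mercury)^-0.2 · (ρ_t,Mercury/ρ_t,Titan)^0.34.
(1.35/3.7)^-0.2 = 0.3649^-0.2 = 1.223
(2850/950)^0.34 = 3.000^0.34 = 1.453
Ratio = 1.223 × 1.453 = 1.777
D_Titan = 1.777 × 14.0 km = 24.9 km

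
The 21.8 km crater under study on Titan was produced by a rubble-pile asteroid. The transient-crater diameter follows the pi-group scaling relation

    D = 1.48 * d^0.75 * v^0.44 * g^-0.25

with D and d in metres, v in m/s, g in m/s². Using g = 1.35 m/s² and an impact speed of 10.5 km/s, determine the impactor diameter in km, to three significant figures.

d ≈ 1.75 km

Rearranging for d: d = [D / (1.48 · 10500^0.44 · 1.35^-0.25)]^(1/0.75).
D = 21800 m.
10500^0.44 = 58.79
1.35^-0.25 = 0.9277
Denominator = 1.48 × 58.79 × 0.9277 = 80.72
D / 80.72 = 21800 / 80.72 = 270.1
d = 270.1^(1/0.75) = 270.1^1.3333 = 1746 m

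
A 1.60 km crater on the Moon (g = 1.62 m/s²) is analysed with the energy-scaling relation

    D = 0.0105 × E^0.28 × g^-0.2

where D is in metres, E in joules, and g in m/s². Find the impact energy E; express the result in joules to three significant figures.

Rearranging: E = [D / (0.0105 · g^-0.2)]^(1/0.28).
D = 1600 m.
g^-0.2 = 1.62^-0.2 = 0.9080
D / (0.0105 × 0.9080) = 1600 / (9.534 × 10^-3) = 1.678 × 10^5
E = (1.678 × 10^5)^3.5714 = 4.569 × 10^18 J

E ≈ 4.57 × 10^18 J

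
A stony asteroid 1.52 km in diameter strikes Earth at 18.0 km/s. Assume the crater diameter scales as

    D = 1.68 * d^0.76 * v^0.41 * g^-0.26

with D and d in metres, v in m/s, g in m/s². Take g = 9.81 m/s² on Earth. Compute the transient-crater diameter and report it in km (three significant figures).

In SI units: d = 1520 m, v = 18000 m/s.
d^0.76 = 1520^0.76 = 261.9
v^0.41 = 18000^0.41 = 55.55
g^-0.26 = 9.81^-0.26 = 0.5523
D = 1.68 × 261.9 × 55.55 × 0.5523 = 13499 m
   = 13.50 km

D ≈ 13.5 km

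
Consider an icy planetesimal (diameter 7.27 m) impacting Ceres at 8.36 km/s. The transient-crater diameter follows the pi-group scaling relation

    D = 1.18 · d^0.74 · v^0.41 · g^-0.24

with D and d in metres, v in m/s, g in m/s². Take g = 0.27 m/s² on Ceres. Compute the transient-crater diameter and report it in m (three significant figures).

D ≈ 284 m

In SI units: v = 8360 m/s.
d^0.74 = 7.27^0.74 = 4.340
v^0.41 = 8360^0.41 = 40.56
g^-0.24 = 0.27^-0.24 = 1.369
D = 1.18 × 4.340 × 40.56 × 1.369 = 284.4 m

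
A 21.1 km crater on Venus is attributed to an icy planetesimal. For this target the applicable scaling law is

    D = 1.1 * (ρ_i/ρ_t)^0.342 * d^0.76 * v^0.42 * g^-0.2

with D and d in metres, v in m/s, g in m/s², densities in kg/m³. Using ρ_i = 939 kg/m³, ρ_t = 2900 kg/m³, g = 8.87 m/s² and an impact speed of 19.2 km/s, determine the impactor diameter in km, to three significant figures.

d ≈ 5.47 km

Rearranging for d: d = [D / (1.1 · (939/2900)^0.342 · 19200^0.42 · 8.87^-0.2)]^(1/0.76).
D = 21100 m.
(939/2900)^0.342 = 0.6800
19200^0.42 = 62.95
8.87^-0.2 = 0.6463
Denominator = 1.1 × 0.6800 × 62.95 × 0.6463 = 30.43
D / 30.43 = 21100 / 30.43 = 693.4
d = 693.4^(1/0.76) = 693.4^1.3158 = 5472 m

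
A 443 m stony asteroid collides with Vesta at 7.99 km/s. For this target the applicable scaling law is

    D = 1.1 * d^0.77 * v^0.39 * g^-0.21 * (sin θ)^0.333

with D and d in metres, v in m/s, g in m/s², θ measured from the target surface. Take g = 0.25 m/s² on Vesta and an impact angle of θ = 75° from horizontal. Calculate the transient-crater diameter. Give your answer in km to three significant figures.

D ≈ 5.28 km

In SI units: v = 7990 m/s.
d^0.77 = 443^0.77 = 109.1
v^0.39 = 7990^0.39 = 33.27
g^-0.21 = 0.25^-0.21 = 1.338
(sin 75°)^0.333 = 0.9659^0.333 = 0.9885
D = 1.1 × 109.1 × 33.27 × 1.338 × 0.9885 = 5281 m
   = 5.281 km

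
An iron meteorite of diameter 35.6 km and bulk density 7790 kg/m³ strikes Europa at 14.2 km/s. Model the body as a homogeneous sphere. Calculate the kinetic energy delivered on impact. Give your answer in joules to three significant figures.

E ≈ 1.86 × 10^25 J

d = 35600 m; v = 14200 m/s.
Mass m = (π/6) ρ d³ = (π/6) × 7790 × (35600)³ = 1.840 × 10^17 kg
E = ½ m v² = 0.5 × 1.840 × 10^17 × (14200)² = 1.855 × 10^25 J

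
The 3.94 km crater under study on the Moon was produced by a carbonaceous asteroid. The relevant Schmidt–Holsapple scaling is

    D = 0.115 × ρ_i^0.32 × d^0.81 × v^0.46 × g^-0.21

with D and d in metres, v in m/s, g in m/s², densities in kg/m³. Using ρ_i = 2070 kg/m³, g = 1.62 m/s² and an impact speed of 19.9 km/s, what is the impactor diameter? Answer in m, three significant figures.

d ≈ 79.7 m

Rearranging for d: d = [D / (0.115 · 2070^0.32 · 19900^0.46 · 1.62^-0.21)]^(1/0.81).
D = 3940 m.
2070^0.32 = 11.51
19900^0.46 = 94.95
1.62^-0.21 = 0.9037
Denominator = 0.115 × 11.51 × 94.95 × 0.9037 = 113.6
D / 113.6 = 3940 / 113.6 = 34.68
d = 34.68^(1/0.81) = 34.68^1.2346 = 79.69 m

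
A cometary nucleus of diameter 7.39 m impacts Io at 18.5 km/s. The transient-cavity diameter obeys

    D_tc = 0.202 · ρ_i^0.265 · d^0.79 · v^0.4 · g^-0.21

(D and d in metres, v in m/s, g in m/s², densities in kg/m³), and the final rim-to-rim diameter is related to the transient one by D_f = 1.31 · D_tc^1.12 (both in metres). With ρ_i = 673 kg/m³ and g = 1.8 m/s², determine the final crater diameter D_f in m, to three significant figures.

v = 18500 m/s.
ρ_i^0.265 = 673^0.265 = 5.616
d^0.79 = 7.39^0.79 = 4.855
v^0.4 = 18500^0.4 = 50.92
g^-0.21 = 1.8^-0.21 = 0.8839
D_tc = 0.202 × 5.616 × 4.855 × 50.92 × 0.8839 = 247.9 m
D_f = 1.31 × (247.9)^1.12 = 629.3 m

D_f ≈ 629 m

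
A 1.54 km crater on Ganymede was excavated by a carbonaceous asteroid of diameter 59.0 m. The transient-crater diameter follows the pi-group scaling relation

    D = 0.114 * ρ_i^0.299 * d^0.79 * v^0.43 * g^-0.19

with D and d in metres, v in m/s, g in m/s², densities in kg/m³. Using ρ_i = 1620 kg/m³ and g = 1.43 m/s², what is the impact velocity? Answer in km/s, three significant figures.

Rearranging for v: v = [D / (0.114 · 1620^0.299 · 59^0.79 · 1.43^-0.19)]^(1/0.43).
D = 1540 m.
1620^0.299 = 9.113
59^0.79 = 25.06
1.43^-0.19 = 0.9343
Denominator = 0.114 × 9.113 × 25.06 × 0.9343 = 24.32
D / 24.32 = 1540 / 24.32 = 63.32
v = 63.32^(1/0.43) = 63.32^2.3256 = 15476 m/s

v ≈ 15.5 km/s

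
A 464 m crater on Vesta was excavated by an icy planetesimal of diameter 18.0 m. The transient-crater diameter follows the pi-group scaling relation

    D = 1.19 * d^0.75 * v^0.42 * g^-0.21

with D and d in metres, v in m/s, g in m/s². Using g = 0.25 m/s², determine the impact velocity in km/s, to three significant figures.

v ≈ 4.23 km/s

Rearranging for v: v = [D / (1.19 · 18^0.75 · 0.25^-0.21)]^(1/0.42).
18^0.75 = 8.739
0.25^-0.21 = 1.338
Denominator = 1.19 × 8.739 × 1.338 = 13.91
D / 13.91 = 464 / 13.91 = 33.36
v = 33.36^(1/0.42) = 33.36^2.381 = 4234 m/s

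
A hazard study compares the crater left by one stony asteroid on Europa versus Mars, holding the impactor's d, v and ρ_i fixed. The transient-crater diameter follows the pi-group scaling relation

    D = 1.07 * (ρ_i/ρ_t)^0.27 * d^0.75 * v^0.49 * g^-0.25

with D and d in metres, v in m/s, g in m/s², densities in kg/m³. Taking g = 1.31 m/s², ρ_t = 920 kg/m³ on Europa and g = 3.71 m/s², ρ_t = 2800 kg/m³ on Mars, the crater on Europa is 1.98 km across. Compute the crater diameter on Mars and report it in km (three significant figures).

D ≈ 1.13 km

The impactor-only factors (d, v, ρ_i) cancel in the ratio, leaving D_Mars/D_Europa = (g_Mars/g_Europa)^-0.25 · (ρ_t,Europa/ρ_t,Mars)^0.27.
(3.71/1.31)^-0.25 = 2.832^-0.25 = 0.7709
(920/2800)^0.27 = 0.3286^0.27 = 0.7405
Ratio = 0.7709 × 0.7405 = 0.5709
D_Mars = 0.5709 × 1.98 km = 1.13 km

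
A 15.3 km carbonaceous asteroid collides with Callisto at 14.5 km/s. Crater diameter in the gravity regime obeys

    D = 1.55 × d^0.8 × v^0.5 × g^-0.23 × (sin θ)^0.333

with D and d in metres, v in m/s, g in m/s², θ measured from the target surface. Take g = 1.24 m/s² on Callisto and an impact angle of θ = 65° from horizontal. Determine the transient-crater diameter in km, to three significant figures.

In SI units: d = 15300 m, v = 14500 m/s.
d^0.8 = 15300^0.8 = 2227
v^0.5 = 14500^0.5 = 120.4
g^-0.23 = 1.24^-0.23 = 0.9517
(sin 65°)^0.333 = 0.9063^0.333 = 0.9678
D = 1.55 × 2227 × 120.4 × 0.9517 × 0.9678 = 3.828 × 10^5 m
   = 382.8 km

D ≈ 383 km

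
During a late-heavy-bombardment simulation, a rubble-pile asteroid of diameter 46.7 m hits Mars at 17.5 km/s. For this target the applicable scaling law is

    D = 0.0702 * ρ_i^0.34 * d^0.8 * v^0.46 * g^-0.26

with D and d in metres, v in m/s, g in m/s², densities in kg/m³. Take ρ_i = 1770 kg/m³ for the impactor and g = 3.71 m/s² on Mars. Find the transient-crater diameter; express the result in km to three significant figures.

In SI units: v = 17500 m/s.
ρ_i^0.34 = 1770^0.34 = 12.71
d^0.8 = 46.7^0.8 = 21.65
v^0.46 = 17500^0.46 = 89.49
g^-0.26 = 3.71^-0.26 = 0.7112
D = 0.0702 × 12.71 × 21.65 × 89.49 × 0.7112 = 1229 m
   = 1.229 km

D ≈ 1.23 km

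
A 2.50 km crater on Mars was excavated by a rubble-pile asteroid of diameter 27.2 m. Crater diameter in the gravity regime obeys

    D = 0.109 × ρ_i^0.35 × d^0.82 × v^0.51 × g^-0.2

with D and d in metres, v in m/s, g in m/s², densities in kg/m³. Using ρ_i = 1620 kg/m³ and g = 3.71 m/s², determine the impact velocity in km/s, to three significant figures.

v ≈ 18.4 km/s

Rearranging for v: v = [D / (0.109 · 1620^0.35 · 27.2^0.82 · 3.71^-0.2)]^(1/0.51).
D = 2500 m.
1620^0.35 = 13.28
27.2^0.82 = 15.01
3.71^-0.2 = 0.7694
Denominator = 0.109 × 13.28 × 15.01 × 0.7694 = 16.72
D / 16.72 = 2500 / 16.72 = 149.5
v = 149.5^(1/0.51) = 149.5^1.9608 = 18367 m/s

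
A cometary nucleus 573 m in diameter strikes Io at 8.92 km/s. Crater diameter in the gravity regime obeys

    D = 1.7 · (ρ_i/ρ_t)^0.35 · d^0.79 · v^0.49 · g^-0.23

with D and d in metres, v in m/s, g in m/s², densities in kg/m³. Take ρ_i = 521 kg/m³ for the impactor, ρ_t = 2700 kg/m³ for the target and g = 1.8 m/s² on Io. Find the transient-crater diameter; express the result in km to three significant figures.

D ≈ 10.9 km

In SI units: v = 8920 m/s.
(ρ_i/ρ_t)^0.35 = (521/2700)^0.35 = 0.5622
d^0.79 = 573^0.79 = 151.0
v^0.49 = 8920^0.49 = 86.23
g^-0.23 = 1.8^-0.23 = 0.8735
D = 1.7 × 0.5622 × 151.0 × 86.23 × 0.8735 = 10870 m
   = 10.87 km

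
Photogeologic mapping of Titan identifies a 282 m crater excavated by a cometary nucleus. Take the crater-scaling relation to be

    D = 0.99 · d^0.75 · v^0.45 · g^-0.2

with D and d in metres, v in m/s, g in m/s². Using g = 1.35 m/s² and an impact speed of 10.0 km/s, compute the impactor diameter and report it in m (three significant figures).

Rearranging for d: d = [D / (0.99 · 10000^0.45 · 1.35^-0.2)]^(1/0.75).
10000^0.45 = 63.10
1.35^-0.2 = 0.9417
Denominator = 0.99 × 63.10 × 0.9417 = 58.83
D / 58.83 = 282 / 58.83 = 4.793
d = 4.793^(1/0.75) = 4.793^1.3333 = 8.081 m

d ≈ 8.08 m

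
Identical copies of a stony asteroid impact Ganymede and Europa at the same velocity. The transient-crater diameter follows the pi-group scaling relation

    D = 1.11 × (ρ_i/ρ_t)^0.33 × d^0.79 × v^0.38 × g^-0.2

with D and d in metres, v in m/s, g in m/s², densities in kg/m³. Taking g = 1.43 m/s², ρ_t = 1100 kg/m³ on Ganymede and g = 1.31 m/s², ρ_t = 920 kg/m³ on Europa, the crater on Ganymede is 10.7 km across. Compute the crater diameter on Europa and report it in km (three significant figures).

The impactor-only factors (d, v, ρ_i) cancel in the ratio, leaving D_Europa/D_Ganymede = (g_Europa/g_Ganymede)^-0.2 · (ρ_t,Ganymede/ρ_t,Europa)^0.33.
(1.31/1.43)^-0.2 = 0.9161^-0.2 = 1.018
(1100/920)^0.33 = 1.196^0.33 = 1.061
Ratio = 1.018 × 1.061 = 1.080
D_Europa = 1.080 × 10.7 km = 11.6 km

D ≈ 11.6 km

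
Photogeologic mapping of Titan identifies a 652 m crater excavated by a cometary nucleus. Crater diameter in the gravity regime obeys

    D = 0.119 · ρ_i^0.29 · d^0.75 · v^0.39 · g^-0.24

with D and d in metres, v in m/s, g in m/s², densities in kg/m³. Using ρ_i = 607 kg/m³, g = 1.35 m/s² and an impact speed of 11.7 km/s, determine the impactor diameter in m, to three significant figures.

d ≈ 68.4 m

Rearranging for d: d = [D / (0.119 · 607^0.29 · 11700^0.39 · 1.35^-0.24)]^(1/0.75).
607^0.29 = 6.414
11700^0.39 = 38.60
1.35^-0.24 = 0.9305
Denominator = 0.119 × 6.414 × 38.60 × 0.9305 = 27.41
D / 27.41 = 652 / 27.41 = 23.79
d = 23.79^(1/0.75) = 23.79^1.3333 = 68.41 m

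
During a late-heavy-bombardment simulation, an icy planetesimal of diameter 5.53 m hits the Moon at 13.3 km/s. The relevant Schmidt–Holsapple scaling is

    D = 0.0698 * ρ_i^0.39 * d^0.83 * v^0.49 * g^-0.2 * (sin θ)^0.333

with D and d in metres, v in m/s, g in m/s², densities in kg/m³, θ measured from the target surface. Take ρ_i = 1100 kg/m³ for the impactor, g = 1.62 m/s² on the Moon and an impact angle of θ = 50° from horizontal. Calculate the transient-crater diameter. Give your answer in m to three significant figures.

D ≈ 386 m

In SI units: v = 13300 m/s.
ρ_i^0.39 = 1100^0.39 = 15.35
d^0.83 = 5.53^0.83 = 4.135
v^0.49 = 13300^0.49 = 104.9
g^-0.2 = 1.62^-0.2 = 0.9080
(sin 50°)^0.333 = 0.7660^0.333 = 0.9151
D = 0.0698 × 15.35 × 4.135 × 104.9 × 0.9080 × 0.9151 = 386.2 m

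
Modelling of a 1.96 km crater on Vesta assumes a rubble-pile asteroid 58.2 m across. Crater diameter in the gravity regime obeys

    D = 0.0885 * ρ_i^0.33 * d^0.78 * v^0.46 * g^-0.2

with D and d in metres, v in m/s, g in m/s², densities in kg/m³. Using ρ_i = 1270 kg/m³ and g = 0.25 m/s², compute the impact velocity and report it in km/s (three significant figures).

Rearranging for v: v = [D / (0.0885 · 1270^0.33 · 58.2^0.78 · 0.25^-0.2)]^(1/0.46).
D = 1960 m.
1270^0.33 = 10.57
58.2^0.78 = 23.80
0.25^-0.2 = 1.320
Denominator = 0.0885 × 10.57 × 23.80 × 1.320 = 29.39
D / 29.39 = 1960 / 29.39 = 66.69
v = 66.69^(1/0.46) = 66.69^2.1739 = 9233 m/s

v ≈ 9.23 km/s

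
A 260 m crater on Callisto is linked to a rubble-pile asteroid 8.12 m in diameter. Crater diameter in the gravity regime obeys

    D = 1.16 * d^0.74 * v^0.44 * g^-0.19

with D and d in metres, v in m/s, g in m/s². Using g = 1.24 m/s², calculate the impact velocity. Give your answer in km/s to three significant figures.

Rearranging for v: v = [D / (1.16 · 8.12^0.74 · 1.24^-0.19)]^(1/0.44).
8.12^0.74 = 4.711
1.24^-0.19 = 0.9600
Denominator = 1.16 × 4.711 × 0.9600 = 5.246
D / 5.246 = 260 / 5.246 = 49.56
v = 49.56^(1/0.44) = 49.56^2.2727 = 7121 m/s

v ≈ 7.12 km/s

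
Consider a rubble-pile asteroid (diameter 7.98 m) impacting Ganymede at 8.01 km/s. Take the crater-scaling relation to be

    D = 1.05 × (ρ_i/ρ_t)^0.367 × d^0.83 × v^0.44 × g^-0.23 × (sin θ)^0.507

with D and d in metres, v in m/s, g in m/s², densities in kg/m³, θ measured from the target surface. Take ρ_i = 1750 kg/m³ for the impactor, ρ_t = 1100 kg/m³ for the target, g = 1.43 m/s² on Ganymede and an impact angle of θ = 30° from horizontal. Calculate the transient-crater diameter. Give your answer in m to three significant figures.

In SI units: v = 8010 m/s.
(ρ_i/ρ_t)^0.367 = (1750/1100)^0.367 = 1.186
d^0.83 = 7.98^0.83 = 5.606
v^0.44 = 8010^0.44 = 52.19
g^-0.23 = 1.43^-0.23 = 0.9210
(sin 30°)^0.507 = 0.5000^0.507 = 0.7037
D = 1.05 × 1.186 × 5.606 × 52.19 × 0.9210 × 0.7037 = 236.1 m

D ≈ 236 m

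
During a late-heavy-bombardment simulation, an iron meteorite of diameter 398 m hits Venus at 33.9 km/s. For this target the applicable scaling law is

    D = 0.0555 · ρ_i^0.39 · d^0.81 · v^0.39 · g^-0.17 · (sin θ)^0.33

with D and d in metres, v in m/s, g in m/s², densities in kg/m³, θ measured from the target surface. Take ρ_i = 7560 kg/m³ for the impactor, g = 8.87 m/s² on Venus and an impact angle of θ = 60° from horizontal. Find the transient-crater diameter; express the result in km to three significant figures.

In SI units: v = 33900 m/s.
ρ_i^0.39 = 7560^0.39 = 32.56
d^0.81 = 398^0.81 = 127.6
v^0.39 = 33900^0.39 = 58.45
g^-0.17 = 8.87^-0.17 = 0.6900
(sin 60°)^0.33 = 0.8660^0.33 = 0.9536
D = 0.0555 × 32.56 × 127.6 × 58.45 × 0.6900 × 0.9536 = 8868 m
   = 8.868 km

D ≈ 8.87 km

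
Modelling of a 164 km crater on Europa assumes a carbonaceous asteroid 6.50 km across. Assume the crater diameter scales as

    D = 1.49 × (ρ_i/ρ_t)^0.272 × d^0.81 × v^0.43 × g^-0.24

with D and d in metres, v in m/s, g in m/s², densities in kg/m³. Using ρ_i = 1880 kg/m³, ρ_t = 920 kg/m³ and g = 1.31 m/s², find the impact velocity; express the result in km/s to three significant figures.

Rearranging for v: v = [D / (1.49 · (1880/920)^0.272 · 6500^0.81 · 1.31^-0.24)]^(1/0.43).
D = 164000 m.
(1880/920)^0.272 = 1.215
6500^0.81 = 1226
1.31^-0.24 = 0.9372
Denominator = 1.49 × 1.215 × 1226 × 0.9372 = 2080
D / 2080 = 164000 / 2080 = 78.85
v = 78.85^(1/0.43) = 78.85^2.3256 = 25775 m/s

v ≈ 25.8 km/s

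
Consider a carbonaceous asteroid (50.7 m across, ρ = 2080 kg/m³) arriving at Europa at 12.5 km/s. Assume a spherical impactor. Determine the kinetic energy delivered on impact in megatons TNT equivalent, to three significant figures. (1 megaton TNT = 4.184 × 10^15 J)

v = 12500 m/s.
Mass m = (π/6) ρ d³ = (π/6) × 2080 × (50.7)³ = 1.419 × 10^8 kg
E = ½ m v² = 0.5 × 1.419 × 10^8 × (12500)² = 1.109 × 10^16 J
   = 1.109 × 10^16 / 4.184×10^15 = 2.651 Mt

E ≈ 2.65 Mt TNT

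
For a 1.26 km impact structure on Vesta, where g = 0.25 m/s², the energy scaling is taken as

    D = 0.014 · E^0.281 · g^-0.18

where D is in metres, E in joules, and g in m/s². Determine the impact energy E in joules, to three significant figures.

E ≈ 1.76 × 10^17 J

Rearranging: E = [D / (0.014 · g^-0.18)]^(1/0.281).
D = 1260 m.
g^-0.18 = 0.25^-0.18 = 1.283
D / (0.014 × 1.283) = 1260 / (0.01796) = 7.016 × 10^4
E = (7.016 × 10^4)^3.5587 = 1.761 × 10^17 J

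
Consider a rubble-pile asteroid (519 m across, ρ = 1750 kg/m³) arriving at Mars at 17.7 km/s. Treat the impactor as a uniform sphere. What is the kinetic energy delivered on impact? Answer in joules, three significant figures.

v = 17700 m/s.
Mass m = (π/6) ρ d³ = (π/6) × 1750 × (519)³ = 1.281 × 10^11 kg
E = ½ m v² = 0.5 × 1.281 × 10^11 × (17700)² = 2.007 × 10^19 J

E ≈ 2.01 × 10^19 J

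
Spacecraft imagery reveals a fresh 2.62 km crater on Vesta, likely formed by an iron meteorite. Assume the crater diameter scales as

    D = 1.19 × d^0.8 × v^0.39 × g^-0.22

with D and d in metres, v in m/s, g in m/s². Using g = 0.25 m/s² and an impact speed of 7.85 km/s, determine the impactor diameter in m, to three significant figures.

d ≈ 130 m

Rearranging for d: d = [D / (1.19 · 7850^0.39 · 0.25^-0.22)]^(1/0.8).
D = 2620 m.
7850^0.39 = 33.04
0.25^-0.22 = 1.357
Denominator = 1.19 × 33.04 × 1.357 = 53.35
D / 53.35 = 2620 / 53.35 = 49.11
d = 49.11^(1/0.8) = 49.11^1.25 = 130.0 m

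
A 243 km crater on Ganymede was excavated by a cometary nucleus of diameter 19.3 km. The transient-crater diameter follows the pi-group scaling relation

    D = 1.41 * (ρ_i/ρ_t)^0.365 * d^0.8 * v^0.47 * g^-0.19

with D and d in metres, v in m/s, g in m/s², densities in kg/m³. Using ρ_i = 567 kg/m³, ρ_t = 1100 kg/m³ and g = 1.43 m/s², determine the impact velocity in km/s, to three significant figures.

Rearranging for v: v = [D / (1.41 · (567/1100)^0.365 · 19300^0.8 · 1.43^-0.19)]^(1/0.47).
D = 243000 m.
(567/1100)^0.365 = 0.7851
19300^0.8 = 2682
1.43^-0.19 = 0.9343
Denominator = 1.41 × 0.7851 × 2682 × 0.9343 = 2774
D / 2774 = 243000 / 2774 = 87.60
v = 87.60^(1/0.47) = 87.60^2.1277 = 13585 m/s

v ≈ 13.6 km/s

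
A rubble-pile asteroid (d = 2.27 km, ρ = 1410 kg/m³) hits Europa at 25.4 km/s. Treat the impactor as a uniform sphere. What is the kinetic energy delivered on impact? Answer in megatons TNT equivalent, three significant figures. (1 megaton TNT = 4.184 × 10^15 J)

d = 2270 m; v = 25400 m/s.
Mass m = (π/6) ρ d³ = (π/6) × 1410 × (2270)³ = 8.636 × 10^12 kg
E = ½ m v² = 0.5 × 8.636 × 10^12 × (25400)² = 2.786 × 10^21 J
   = 2.786 × 10^21 / 4.184×10^15 = 6.659 × 10^5 Mt

E ≈ 6.66 × 10^5 Mt TNT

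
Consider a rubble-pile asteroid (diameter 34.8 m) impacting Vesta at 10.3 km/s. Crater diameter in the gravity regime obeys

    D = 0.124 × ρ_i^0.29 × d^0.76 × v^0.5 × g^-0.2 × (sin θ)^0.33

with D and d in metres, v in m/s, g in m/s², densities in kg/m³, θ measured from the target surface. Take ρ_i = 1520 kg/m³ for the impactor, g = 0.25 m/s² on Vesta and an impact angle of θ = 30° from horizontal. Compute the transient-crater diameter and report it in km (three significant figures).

D ≈ 1.64 km

In SI units: v = 10300 m/s.
ρ_i^0.29 = 1520^0.29 = 8.370
d^0.76 = 34.8^0.76 = 14.85
v^0.5 = 10300^0.5 = 101.5
g^-0.2 = 0.25^-0.2 = 1.320
(sin 30°)^0.33 = 0.5000^0.33 = 0.7955
D = 0.124 × 8.370 × 14.85 × 101.5 × 1.320 × 0.7955 = 1643 m
   = 1.643 km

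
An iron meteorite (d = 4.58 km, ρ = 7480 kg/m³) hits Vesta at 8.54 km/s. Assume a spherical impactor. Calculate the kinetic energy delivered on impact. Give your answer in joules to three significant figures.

d = 4580 m; v = 8540 m/s.
Mass m = (π/6) ρ d³ = (π/6) × 7480 × (4580)³ = 3.763 × 10^14 kg
E = ½ m v² = 0.5 × 3.763 × 10^14 × (8540)² = 1.372 × 10^22 J

E ≈ 1.37 × 10^22 J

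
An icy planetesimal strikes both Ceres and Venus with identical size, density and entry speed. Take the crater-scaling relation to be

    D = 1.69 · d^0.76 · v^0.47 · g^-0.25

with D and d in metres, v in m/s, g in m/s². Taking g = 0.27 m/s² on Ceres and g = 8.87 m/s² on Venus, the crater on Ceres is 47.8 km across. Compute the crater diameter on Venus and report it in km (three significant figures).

All impactor-dependent factors cancel in the ratio, leaving D_Venus/D_Ceres = (g_Venus/g_Ceres)^-0.25.
(8.87/0.27)^-0.25 = 32.85^-0.25 = 0.4177
D_Venus = 0.4177 × 47.8 km = 20.0 km

D ≈ 20.0 km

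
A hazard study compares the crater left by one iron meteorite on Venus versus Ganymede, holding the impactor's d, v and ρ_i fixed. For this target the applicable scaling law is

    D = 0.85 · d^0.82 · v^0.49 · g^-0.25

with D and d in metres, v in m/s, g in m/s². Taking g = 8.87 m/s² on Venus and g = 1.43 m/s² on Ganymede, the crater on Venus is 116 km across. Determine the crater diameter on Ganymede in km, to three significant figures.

D ≈ 183 km

All impactor-dependent factors cancel in the ratio, leaving D_Ganymede/D_Venus = (g_Ganymede/g_Venus)^-0.25.
(1.43/8.87)^-0.25 = 0.1612^-0.25 = 1.578
D_Ganymede = 1.578 × 116 km = 183 km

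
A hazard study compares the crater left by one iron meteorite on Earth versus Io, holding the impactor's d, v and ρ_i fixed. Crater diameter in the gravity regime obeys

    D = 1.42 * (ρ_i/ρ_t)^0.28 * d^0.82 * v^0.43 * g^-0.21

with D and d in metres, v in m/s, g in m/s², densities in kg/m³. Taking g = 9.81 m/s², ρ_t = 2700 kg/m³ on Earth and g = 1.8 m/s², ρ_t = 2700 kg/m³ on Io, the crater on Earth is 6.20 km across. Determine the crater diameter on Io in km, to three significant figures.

D ≈ 8.85 km

The impactor-only factors (d, v, ρ_i) cancel in the ratio, leaving D_Io/D_Earth = (g_Io/g_Earth)^-0.21 · (ρ_t,Earth/ρ_t,Io)^0.28.
(1.8/9.81)^-0.21 = 0.1835^-0.21 = 1.428
(2700/2700)^0.28 = 1.000^0.28 = 1.000
Ratio = 1.428 × 1.000 = 1.428
D_Io = 1.428 × 6.20 km = 8.85 km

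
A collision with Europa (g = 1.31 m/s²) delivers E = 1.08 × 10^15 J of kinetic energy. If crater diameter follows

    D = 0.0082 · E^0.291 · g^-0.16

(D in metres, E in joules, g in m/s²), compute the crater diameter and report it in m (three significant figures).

D ≈ 186 m

E^0.291 = (1.08 × 10^15)^0.291 = 2.370 × 10^4
g^-0.16 = 1.31^-0.16 = 0.9577
D = 0.0082 × 2.370 × 10^4 × 0.9577 = 186.1 m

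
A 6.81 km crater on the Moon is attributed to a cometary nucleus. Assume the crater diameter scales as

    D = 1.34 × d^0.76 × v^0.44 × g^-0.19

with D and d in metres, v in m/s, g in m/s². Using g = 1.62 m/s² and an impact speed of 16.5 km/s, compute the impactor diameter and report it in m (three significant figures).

Rearranging for d: d = [D / (1.34 · 16500^0.44 · 1.62^-0.19)]^(1/0.76).
D = 6810 m.
16500^0.44 = 71.73
1.62^-0.19 = 0.9124
Denominator = 1.34 × 71.73 × 0.9124 = 87.70
D / 87.70 = 6810 / 87.70 = 77.65
d = 77.65^(1/0.76) = 77.65^1.3158 = 306.9 m

d ≈ 307 m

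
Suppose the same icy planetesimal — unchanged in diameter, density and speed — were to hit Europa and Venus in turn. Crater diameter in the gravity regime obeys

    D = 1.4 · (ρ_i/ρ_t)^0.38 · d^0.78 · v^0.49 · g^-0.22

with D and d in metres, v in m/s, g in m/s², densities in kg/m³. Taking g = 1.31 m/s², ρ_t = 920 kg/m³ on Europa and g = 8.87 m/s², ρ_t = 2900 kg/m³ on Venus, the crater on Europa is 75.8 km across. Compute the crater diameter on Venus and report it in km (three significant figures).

The impactor-only factors (d, v, ρ_i) cancel in the ratio, leaving D_Venus/D_Europa = (g_Venus/g_Europa)^-0.22 · (ρ_t,Europa/ρ_t,Venus)^0.38.
(8.87/1.31)^-0.22 = 6.771^-0.22 = 0.6565
(920/2900)^0.38 = 0.3172^0.38 = 0.6464
Ratio = 0.6565 × 0.6464 = 0.4244
D_Venus = 0.4244 × 75.8 km = 32.2 km

D ≈ 32.2 km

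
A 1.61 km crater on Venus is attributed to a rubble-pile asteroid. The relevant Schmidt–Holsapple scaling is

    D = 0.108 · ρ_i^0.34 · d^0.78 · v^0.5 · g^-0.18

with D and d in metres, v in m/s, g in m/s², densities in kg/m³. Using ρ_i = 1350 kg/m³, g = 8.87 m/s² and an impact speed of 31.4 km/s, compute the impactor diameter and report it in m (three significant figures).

Rearranging for d: d = [D / (0.108 · 1350^0.34 · 31400^0.5 · 8.87^-0.18)]^(1/0.78).
D = 1610 m.
1350^0.34 = 11.60
31400^0.5 = 177.2
8.87^-0.18 = 0.6751
Denominator = 0.108 × 11.60 × 177.2 × 0.6751 = 149.9
D / 149.9 = 1610 / 149.9 = 10.74
d = 10.74^(1/0.78) = 10.74^1.2821 = 20.98 m

d ≈ 21.0 m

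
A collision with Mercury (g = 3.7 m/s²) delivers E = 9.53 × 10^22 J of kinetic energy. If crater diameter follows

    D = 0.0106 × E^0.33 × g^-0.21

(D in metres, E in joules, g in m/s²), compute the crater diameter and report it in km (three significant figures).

D ≈ 308 km

E^0.33 = (9.53 × 10^22)^0.33 = 3.829 × 10^7
g^-0.21 = 3.7^-0.21 = 0.7598
D = 0.0106 × 3.829 × 10^7 × 0.7598 = 3.084 × 10^5 m
   = 308.4 km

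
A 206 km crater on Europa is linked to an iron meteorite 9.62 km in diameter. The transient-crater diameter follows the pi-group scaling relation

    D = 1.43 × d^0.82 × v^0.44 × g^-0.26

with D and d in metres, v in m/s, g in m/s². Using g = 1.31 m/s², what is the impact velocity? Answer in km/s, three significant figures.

v ≈ 23.4 km/s

Rearranging for v: v = [D / (1.43 · 9620^0.82 · 1.31^-0.26)]^(1/0.44).
D = 206000 m.
9620^0.82 = 1846
1.31^-0.26 = 0.9322
Denominator = 1.43 × 1846 × 0.9322 = 2461
D / 2461 = 206000 / 2461 = 83.71
v = 83.71^(1/0.44) = 83.71^2.2727 = 23437 m/s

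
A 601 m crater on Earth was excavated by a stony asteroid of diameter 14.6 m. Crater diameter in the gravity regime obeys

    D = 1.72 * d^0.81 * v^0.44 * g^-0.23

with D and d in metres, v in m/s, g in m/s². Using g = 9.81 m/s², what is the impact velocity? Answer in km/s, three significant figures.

v ≈ 14.3 km/s

Rearranging for v: v = [D / (1.72 · 14.6^0.81 · 9.81^-0.23)]^(1/0.44).
14.6^0.81 = 8.773
9.81^-0.23 = 0.5914
Denominator = 1.72 × 8.773 × 0.5914 = 8.924
D / 8.924 = 601 / 8.924 = 67.35
v = 67.35^(1/0.44) = 67.35^2.2727 = 14298 m/s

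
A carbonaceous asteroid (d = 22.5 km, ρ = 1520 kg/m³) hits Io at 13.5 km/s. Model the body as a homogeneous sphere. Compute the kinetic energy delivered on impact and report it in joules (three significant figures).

E ≈ 8.26 × 10^23 J

d = 22500 m; v = 13500 m/s.
Mass m = (π/6) ρ d³ = (π/6) × 1520 × (22500)³ = 9.065 × 10^15 kg
E = ½ m v² = 0.5 × 9.065 × 10^15 × (13500)² = 8.260 × 10^23 J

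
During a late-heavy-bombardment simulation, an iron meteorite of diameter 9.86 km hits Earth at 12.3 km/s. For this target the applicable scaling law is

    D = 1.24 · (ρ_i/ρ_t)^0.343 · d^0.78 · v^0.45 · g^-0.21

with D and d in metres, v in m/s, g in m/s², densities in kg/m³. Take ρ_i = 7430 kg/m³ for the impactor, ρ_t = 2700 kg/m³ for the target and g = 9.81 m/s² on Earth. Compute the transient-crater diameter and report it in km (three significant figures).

In SI units: d = 9860 m, v = 12300 m/s.
(ρ_i/ρ_t)^0.343 = (7430/2700)^0.343 = 1.415
d^0.78 = 9860^0.78 = 1304
v^0.45 = 12300^0.45 = 69.26
g^-0.21 = 9.81^-0.21 = 0.6191
D = 1.24 × 1.415 × 1304 × 69.26 × 0.6191 = 98107 m
   = 98.11 km

D ≈ 98.1 km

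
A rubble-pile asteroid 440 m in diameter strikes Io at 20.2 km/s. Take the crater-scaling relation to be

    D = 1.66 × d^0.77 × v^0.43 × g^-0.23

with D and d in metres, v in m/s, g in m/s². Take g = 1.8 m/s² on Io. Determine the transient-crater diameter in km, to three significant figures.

D ≈ 11.2 km

In SI units: v = 20200 m/s.
d^0.77 = 440^0.77 = 108.5
v^0.43 = 20200^0.43 = 71.01
g^-0.23 = 1.8^-0.23 = 0.8735
D = 1.66 × 108.5 × 71.01 × 0.8735 = 11172 m
   = 11.17 km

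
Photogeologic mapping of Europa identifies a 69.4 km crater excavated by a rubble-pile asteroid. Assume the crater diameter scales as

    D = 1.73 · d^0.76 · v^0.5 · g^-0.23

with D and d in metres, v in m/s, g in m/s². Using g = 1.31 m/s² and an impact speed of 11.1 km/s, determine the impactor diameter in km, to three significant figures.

d ≈ 2.70 km

Rearranging for d: d = [D / (1.73 · 11100^0.5 · 1.31^-0.23)]^(1/0.76).
D = 69400 m.
11100^0.5 = 105.4
1.31^-0.23 = 0.9398
Denominator = 1.73 × 105.4 × 0.9398 = 171.4
D / 171.4 = 69400 / 171.4 = 404.9
d = 404.9^(1/0.76) = 404.9^1.3158 = 2696 m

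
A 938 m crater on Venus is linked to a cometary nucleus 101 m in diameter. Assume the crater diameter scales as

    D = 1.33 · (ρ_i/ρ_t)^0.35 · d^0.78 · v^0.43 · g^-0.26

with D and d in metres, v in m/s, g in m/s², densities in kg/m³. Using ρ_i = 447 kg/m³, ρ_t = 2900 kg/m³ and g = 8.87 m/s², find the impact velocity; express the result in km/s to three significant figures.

v ≈ 16.7 km/s

Rearranging for v: v = [D / (1.33 · (447/2900)^0.35 · 101^0.78 · 8.87^-0.26)]^(1/0.43).
(447/2900)^0.35 = 0.5197
101^0.78 = 36.59
8.87^-0.26 = 0.5669
Denominator = 1.33 × 0.5197 × 36.59 × 0.5669 = 14.34
D / 14.34 = 938 / 14.34 = 65.41
v = 65.41^(1/0.43) = 65.41^2.3256 = 16690 m/s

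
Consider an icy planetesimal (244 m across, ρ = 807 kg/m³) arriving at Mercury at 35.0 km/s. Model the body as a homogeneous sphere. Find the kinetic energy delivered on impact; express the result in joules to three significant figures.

v = 35000 m/s.
Mass m = (π/6) ρ d³ = (π/6) × 807 × (244)³ = 6.138 × 10^9 kg
E = ½ m v² = 0.5 × 6.138 × 10^9 × (35000)² = 3.760 × 10^18 J

E ≈ 3.76 × 10^18 J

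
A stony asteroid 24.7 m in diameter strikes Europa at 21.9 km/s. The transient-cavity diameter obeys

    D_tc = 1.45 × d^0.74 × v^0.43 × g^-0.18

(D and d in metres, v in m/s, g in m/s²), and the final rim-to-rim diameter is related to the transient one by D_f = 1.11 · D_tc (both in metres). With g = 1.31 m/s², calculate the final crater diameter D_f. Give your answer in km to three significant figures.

v = 21900 m/s.
d^0.74 = 24.7^0.74 = 10.73
v^0.43 = 21900^0.43 = 73.52
g^-0.18 = 1.31^-0.18 = 0.9526
D_tc = 1.45 × 10.73 × 73.52 × 0.9526 = 1090 m
D_f = 1.11 × 1090 = 1210 m
     = 1.210 km

D_f ≈ 1.21 km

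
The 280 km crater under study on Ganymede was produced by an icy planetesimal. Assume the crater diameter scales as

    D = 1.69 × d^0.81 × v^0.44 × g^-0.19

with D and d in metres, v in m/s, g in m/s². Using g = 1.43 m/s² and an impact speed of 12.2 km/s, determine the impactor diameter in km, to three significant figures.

Rearranging for d: d = [D / (1.69 · 12200^0.44 · 1.43^-0.19)]^(1/0.81).
D = 280000 m.
12200^0.44 = 62.81
1.43^-0.19 = 0.9343
Denominator = 1.69 × 62.81 × 0.9343 = 99.17
D / 99.17 = 280000 / 99.17 = 2823
d = 2823^(1/0.81) = 2823^1.2346 = 18207 m

d ≈ 18.2 km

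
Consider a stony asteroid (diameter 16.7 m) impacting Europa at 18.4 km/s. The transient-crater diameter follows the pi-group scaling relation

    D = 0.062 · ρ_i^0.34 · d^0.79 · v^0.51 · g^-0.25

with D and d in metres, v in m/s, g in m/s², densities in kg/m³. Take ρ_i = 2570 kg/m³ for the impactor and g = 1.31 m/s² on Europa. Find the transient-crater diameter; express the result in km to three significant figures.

D ≈ 1.16 km

In SI units: v = 18400 m/s.
ρ_i^0.34 = 2570^0.34 = 14.43
d^0.79 = 16.7^0.79 = 9.246
v^0.51 = 18400^0.51 = 149.6
g^-0.25 = 1.31^-0.25 = 0.9347
D = 0.062 × 14.43 × 9.246 × 149.6 × 0.9347 = 1157 m
   = 1.157 km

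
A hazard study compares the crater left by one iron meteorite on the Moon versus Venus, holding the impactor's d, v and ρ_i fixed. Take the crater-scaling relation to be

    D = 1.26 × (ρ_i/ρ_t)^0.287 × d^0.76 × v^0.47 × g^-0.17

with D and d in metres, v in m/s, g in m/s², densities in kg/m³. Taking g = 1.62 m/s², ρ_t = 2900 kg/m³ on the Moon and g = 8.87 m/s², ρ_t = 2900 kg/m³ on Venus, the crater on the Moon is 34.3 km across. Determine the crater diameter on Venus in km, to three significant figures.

D ≈ 25.7 km

The impactor-only factors (d, v, ρ_i) cancel in the ratio, leaving D_Venus/D_Moon = (g_Venus/g_Moon)^-0.17 · (ρ_t,Moon/ρ_t,Venus)^0.287.
(8.87/1.62)^-0.17 = 5.475^-0.17 = 0.7490
(2900/2900)^0.287 = 1.000^0.287 = 1.000
Ratio = 0.7490 × 1.000 = 0.7490
D_Venus = 0.7490 × 34.3 km = 25.7 km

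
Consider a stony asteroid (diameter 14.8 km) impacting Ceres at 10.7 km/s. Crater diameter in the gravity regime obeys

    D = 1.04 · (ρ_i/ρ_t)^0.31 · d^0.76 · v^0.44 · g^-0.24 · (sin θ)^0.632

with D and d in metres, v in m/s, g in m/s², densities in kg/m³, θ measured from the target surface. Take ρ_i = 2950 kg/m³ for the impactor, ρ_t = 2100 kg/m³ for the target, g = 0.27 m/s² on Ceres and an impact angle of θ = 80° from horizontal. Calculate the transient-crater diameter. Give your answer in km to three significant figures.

D ≈ 137 km

In SI units: d = 14800 m, v = 10700 m/s.
(ρ_i/ρ_t)^0.31 = (2950/2100)^0.31 = 1.111
d^0.76 = 14800^0.76 = 1477
v^0.44 = 10700^0.44 = 59.28
g^-0.24 = 0.27^-0.24 = 1.369
(sin 80°)^0.632 = 0.9848^0.632 = 0.9904
D = 1.04 × 1.111 × 1477 × 59.28 × 1.369 × 0.9904 = 1.372 × 10^5 m
   = 137.2 km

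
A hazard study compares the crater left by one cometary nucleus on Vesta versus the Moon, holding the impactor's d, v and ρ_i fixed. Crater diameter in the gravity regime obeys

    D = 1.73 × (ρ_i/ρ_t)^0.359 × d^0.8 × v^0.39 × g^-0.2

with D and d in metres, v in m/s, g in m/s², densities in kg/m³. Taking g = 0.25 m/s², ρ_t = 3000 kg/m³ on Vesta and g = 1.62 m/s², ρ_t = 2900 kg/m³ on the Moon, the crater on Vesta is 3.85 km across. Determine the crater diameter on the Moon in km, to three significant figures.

The impactor-only factors (d, v, ρ_i) cancel in the ratio, leaving D_Moon/D_Vesta = (g_Moon/g_Vesta)^-0.2 · (ρ_t,Vesta/ρ_t,Moon)^0.359.
(1.62/0.25)^-0.2 = 6.480^-0.2 = 0.6882
(3000/2900)^0.359 = 1.034^0.359 = 1.012
Ratio = 0.6882 × 1.012 = 0.6965
D_Moon = 0.6965 × 3.85 km = 2.68 km

D ≈ 2.68 km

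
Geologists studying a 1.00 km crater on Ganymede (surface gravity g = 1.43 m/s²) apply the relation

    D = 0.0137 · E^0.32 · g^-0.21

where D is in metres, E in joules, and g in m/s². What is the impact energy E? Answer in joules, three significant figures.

E ≈ 1.99 × 10^15 J

Rearranging: E = [D / (0.0137 · g^-0.21)]^(1/0.32).
D = 1000 m.
g^-0.21 = 1.43^-0.21 = 0.9276
D / (0.0137 × 0.9276) = 1000 / (0.01271) = 7.868 × 10^4
E = (7.868 × 10^4)^3.125 = 1.993 × 10^15 J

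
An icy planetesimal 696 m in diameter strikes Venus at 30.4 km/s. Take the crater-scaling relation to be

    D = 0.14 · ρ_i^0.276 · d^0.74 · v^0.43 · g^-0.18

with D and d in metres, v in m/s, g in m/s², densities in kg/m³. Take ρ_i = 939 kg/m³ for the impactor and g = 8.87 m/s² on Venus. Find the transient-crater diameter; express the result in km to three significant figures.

D ≈ 6.72 km

In SI units: v = 30400 m/s.
ρ_i^0.276 = 939^0.276 = 6.614
d^0.74 = 696^0.74 = 126.9
v^0.43 = 30400^0.43 = 84.65
g^-0.18 = 8.87^-0.18 = 0.6751
D = 0.14 × 6.614 × 126.9 × 84.65 × 0.6751 = 6715 m
   = 6.715 km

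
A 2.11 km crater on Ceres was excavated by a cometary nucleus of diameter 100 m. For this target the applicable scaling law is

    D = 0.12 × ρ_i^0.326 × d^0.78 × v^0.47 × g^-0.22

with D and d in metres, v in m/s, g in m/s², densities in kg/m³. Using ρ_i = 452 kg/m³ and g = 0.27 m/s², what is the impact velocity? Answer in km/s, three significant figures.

v ≈ 4.03 km/s

Rearranging for v: v = [D / (0.12 · 452^0.326 · 100^0.78 · 0.27^-0.22)]^(1/0.47).
D = 2110 m.
452^0.326 = 7.338
100^0.78 = 36.31
0.27^-0.22 = 1.334
Denominator = 0.12 × 7.338 × 36.31 × 1.334 = 42.65
D / 42.65 = 2110 / 42.65 = 49.47
v = 49.47^(1/0.47) = 49.47^2.1277 = 4028 m/s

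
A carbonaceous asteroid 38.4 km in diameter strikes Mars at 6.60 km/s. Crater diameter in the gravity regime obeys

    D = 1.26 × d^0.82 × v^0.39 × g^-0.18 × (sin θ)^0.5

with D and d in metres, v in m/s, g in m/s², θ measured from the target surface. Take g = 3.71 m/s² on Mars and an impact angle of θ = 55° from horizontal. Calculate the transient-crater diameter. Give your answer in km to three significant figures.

D ≈ 160 km

In SI units: d = 38400 m, v = 6600 m/s.
d^0.82 = 38400^0.82 = 5743
v^0.39 = 6600^0.39 = 30.88
g^-0.18 = 3.71^-0.18 = 0.7898
(sin 55°)^0.5 = 0.8192^0.5 = 0.9051
D = 1.26 × 5743 × 30.88 × 0.7898 × 0.9051 = 1.597 × 10^5 m
   = 159.7 km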